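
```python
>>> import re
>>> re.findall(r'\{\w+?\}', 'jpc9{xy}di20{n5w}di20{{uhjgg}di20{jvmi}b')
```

Walking the string: at [4:8] → '{xy}'; at [12:17] → '{n5w}'; at [22:29] → '{uhjgg}'; at [33:39] → '{jvmi}'.
`findall` yields the raw match text (4 of them) because the pattern has no groups.

['{xy}', '{n5w}', '{uhjgg}', '{jvmi}']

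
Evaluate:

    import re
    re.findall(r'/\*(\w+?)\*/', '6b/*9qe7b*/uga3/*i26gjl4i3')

['9qe7b']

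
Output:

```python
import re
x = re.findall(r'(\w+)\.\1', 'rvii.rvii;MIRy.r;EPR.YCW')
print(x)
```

['rvii']

`\1` is not a pattern — it's the concrete string captured by group 1, re-applied verbatim.
Matches: at [0:9] match 'rvii.rvii', group 1 = 'rvii'.
Because there's exactly one group, `findall` drops the full match and keeps group 1 from the one hit.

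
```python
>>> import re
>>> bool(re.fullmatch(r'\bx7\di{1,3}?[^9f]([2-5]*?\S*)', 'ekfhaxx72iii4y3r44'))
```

The pattern matches a word boundary (`\b`, zero-width); then the literal 'x7', then a digit; then 1 to 3 of a literal 'i' (lazy), then any character except [9f]; then zero or more of a character in [2-5] (lazy), then zero or more of a non-whitespace character (captured).
For `fullmatch`, every character of the input must be accounted for by the pattern.
Here there's no way to consume every character, so the call returns None, and `bool(None)` is False.

False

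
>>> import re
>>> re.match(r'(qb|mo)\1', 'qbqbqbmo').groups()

The match spans [0:4] → 'qbqb'.
Captured: group 1 = 'qb'.

('qb',)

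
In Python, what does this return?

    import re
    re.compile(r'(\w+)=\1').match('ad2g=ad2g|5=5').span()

(0, 9)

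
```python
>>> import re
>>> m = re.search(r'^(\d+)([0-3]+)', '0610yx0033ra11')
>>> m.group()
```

This matches anchored at the start of the string; then one or more of a digit (captured); then one or more of a character in [0-3] (captured).
Unlike `match`, `search` isn't anchored — it looks for the pattern anywhere in the string.
The match spans [0:4] → '0610'.
Captured: group 1 = '061', group 2 = '0'.

'0610'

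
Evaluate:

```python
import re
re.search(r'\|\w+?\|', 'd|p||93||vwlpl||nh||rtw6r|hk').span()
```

(1, 4)

The match spans [1:4] → '|p|'.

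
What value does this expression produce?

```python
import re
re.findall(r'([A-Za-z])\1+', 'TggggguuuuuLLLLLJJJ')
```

['g', 'u', 'L', 'J']

`\1` is not a pattern — it's the concrete string captured by group 1, re-applied verbatim.
One capturing group, so `findall` returns just the captured substring from each match — 4 in all.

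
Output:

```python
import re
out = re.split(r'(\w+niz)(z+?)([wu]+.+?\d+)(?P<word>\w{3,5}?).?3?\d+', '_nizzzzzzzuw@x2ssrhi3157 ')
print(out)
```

Pattern: one or more of a word character, then the literal 'niz' (captured); then one or more of a literal 'z' (lazy) (captured); then one or more of one of [wu], then one or more of any character (lazy), then one or more of a digit (captured); then 3 to 5 of a word character (lazy) (captured as 'word'); then optionally any character, then optionally a literal '3', then one or more of a digit.
A non-greedy quantifier consumes as few characters as it can — just enough that the remainder of the pattern still matches from where it stops; whatever follows it matches normally.
Matches to split on: at [0:24] → '_nizzzzzzzuw@x2ssrhi3157'.
Because the pattern has a capturing group, `split` also inserts each captured text between the pieces.

['', '_niz', 'zzzzzz', 'uw@x2', 'ssrh', ' ']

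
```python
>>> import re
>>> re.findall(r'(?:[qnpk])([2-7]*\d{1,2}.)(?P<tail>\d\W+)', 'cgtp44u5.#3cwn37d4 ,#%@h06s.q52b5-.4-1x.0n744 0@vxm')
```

Multiple groups make `findall` return tuples — one 2-tuple for each match.

[('44u', '5.#'), ('37d', '4 ,#%@'), ('52b', '5-.'), ('744 ', '0@')]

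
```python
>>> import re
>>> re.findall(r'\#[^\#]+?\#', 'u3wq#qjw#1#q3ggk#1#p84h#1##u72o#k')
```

['#qjw#', '#q3ggk#', '#p84h#', '#u72o#']

Walking the string: at [4:9] → '#qjw#'; at [10:17] → '#q3ggk#'; at [18:24] → '#p84h#'; at [26:32] → '#u72o#'.
Since nothing is captured, `findall` lists the 4 matched substrings directly.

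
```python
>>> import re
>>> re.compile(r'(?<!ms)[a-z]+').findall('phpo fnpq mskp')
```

['phpo', 'fnpq', 'mskp']

A negative assertion filters positions out without eating any characters.
Walking the string: at [0:4] → 'phpo'; at [5:9] → 'fnpq'; at [10:14] → 'mskp'.
With no groups in the pattern, `findall` gives back each whole match — 3 here.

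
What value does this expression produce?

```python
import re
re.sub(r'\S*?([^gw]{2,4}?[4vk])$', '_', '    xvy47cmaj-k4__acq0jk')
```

The pattern matches zero or more of a non-whitespace character (lazy); then 2 to 4 of any character except [gw] (lazy), then one of [4vk] (captured); then anchored at the end.
Matches: at [4:24] → 'xvy47cmaj-k4__acq0jk'.
Each match is replaced by '_'.

'    _'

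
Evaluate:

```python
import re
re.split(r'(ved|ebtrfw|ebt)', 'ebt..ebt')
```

['', 'ebt', '..', 'ebt', '']

Because the pattern has a capturing group, `split` also inserts each captured text between the pieces.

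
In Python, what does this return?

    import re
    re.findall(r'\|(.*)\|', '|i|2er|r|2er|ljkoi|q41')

Walking the string: at [0:19] match '|i|2er|r|2er|ljkoi|', group 1 = 'i|2er|r|2er|ljkoi'.
With a single group, `findall` returns only what that group captured — 1 item.

['i|2er|r|2er|ljkoi']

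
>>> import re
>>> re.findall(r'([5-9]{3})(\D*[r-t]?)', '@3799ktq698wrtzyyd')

[('799', 'ktq'), ('698', 'wrtzyyd')]

With 2 capturing groups, `findall` returns a 2-tuple per match.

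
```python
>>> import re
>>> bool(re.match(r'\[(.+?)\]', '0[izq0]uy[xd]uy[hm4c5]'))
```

False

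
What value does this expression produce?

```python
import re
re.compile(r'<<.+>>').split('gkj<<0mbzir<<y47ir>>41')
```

Matches to split on: at [3:20] → '<<0mbzir<<y47ir>>'.
`split` removes every match and returns the 2 fragments in between.

['gkj', '41']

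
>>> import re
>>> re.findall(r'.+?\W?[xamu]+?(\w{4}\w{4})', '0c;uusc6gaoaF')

['usc6gaoa']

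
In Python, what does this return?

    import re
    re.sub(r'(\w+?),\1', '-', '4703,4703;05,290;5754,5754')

'-;05,290;-'

`\1` has to match the exact text group 1 already captured.
`sub` substitutes '-' at each match site.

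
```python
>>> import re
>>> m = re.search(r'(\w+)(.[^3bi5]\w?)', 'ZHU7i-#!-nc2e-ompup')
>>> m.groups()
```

('ZHU7i', '-#')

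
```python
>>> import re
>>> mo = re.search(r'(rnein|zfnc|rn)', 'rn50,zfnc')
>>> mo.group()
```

`re.search` tries every starting position until one works.
The match spans [0:2] → 'rn'.
Captured: group 1 = 'rn'.

'rn'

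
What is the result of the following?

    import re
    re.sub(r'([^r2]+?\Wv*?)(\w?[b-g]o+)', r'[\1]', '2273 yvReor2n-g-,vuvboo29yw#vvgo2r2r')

'2273 yvReor2n-g-,vuvboo2[9yw#v]2r2r'

Pattern: one or more of any character except [r2] (lazy), then a non-word character, then zero or more of a literal 'v' (lazy) (captured); then optionally a word character, then a character in [b-g], then one or more of a literal 'o' (captured).
A non-greedy quantifier consumes as few characters as it can — just enough that the remainder of the pattern still matches from where it stops; whatever follows it matches normally.
Matches: at [24:32] → '9yw#vvgo'.
`\1` in the replacement pulls in group 1's text for each match.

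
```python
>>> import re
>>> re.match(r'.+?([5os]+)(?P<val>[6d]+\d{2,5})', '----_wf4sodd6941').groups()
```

('so', 'dd6941')

The match spans [0:16] → '----_wf4sodd6941'.
Captured: group 1 = 'so', group 2 = 'dd6941'.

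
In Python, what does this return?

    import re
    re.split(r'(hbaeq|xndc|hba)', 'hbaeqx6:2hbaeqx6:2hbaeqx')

['', 'hbaeq', 'x6:2', 'hbaeq', 'x6:2', 'hbaeq', 'x']

`|` is ordered: at each position the engine commits to the first alternative that works.
Matches to split on: at [0:5] → 'hbaeq'; at [9:14] → 'hbaeq'; at [18:23] → 'hbaeq'.
With a capturing group present, the delimiter's captured portion is kept in the result list.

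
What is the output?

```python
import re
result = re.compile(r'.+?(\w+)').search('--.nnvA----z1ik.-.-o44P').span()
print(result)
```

(0, 7)

The pattern matches one or more of any character (lazy); then one or more of a word character (captured).
`re.search` tries every starting position until one works.
The match spans [0:7] → '--.nnvA'.
Captured: group 1 = 'nnvA'.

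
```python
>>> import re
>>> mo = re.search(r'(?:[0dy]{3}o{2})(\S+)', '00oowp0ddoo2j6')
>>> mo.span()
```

The pattern matches exactly 3 of one of [0dy], then exactly 2 of a literal 'o' (non-capturing group); then one or more of a non-whitespace character (captured).
`re.search` tries every starting position until one works.
The match spans [6:14] → '0ddoo2j6'.
Captured: group 1 = '2j6'.

(6, 14)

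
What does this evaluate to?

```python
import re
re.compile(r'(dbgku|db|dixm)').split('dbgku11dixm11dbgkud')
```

Alternation tries branches left to right and keeps the first one that lets the overall match succeed at that position.
Matches to split on: at [0:5] → 'dbgku'; at [7:11] → 'dixm'; at [13:18] → 'dbgku'.
With a capturing group present, the delimiter's captured portion is kept in the result list.

['', 'dbgku', '11', 'dixm', '11', 'dbgku', 'd']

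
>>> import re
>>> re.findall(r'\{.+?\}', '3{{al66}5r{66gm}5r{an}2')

['{{al66}', '{66gm}', '{an}']

No capturing groups, so `findall` returns the 3 full match strings.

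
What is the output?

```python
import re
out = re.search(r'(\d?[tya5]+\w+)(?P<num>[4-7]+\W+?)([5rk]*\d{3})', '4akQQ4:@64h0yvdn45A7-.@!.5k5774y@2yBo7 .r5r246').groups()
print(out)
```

The pattern matches optionally a digit, then one or more of one of [tya5], then one or more of a word character (captured); then one or more of a character in [4-7], then one or more of a non-word character (lazy) (captured as 'num'); then zero or more of one of [5rk], then exactly 3 of a digit (captured).
`re.search` scans for the first position where the pattern succeeds.
The match spans [11:31] → '0yvdn45A7-.@!.5k5774'.
Captured: group 1 = '0yvdn45A', group 2 = '7-.@!.', group 3 = '5k5774'.

('0yvdn45A', '7-.@!.', '5k5774')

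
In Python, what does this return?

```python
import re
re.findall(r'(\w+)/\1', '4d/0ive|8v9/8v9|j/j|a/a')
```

`\1` has to match the exact text group 1 already captured.
Scanning left to right: at [8:15] match '8v9/8v9', group 1 = '8v9'; at [16:19] match 'j/j', group 1 = 'j'; at [20:23] match 'a/a', group 1 = 'a'.
One capturing group, so `findall` returns just the captured substring from each match — 3 in all.

['8v9', 'j', 'a']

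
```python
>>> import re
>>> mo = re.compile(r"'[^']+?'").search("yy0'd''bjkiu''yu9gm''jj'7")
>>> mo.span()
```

(3, 6)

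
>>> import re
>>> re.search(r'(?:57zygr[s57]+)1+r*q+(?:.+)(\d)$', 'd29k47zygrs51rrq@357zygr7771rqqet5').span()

(18, 34)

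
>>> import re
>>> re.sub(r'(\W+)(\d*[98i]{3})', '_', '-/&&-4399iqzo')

'_qzo'

Pattern: one or more of a non-word character (captured); then zero or more of a digit, then exactly 3 of one of [98i] (captured).
Each match is replaced by '_'.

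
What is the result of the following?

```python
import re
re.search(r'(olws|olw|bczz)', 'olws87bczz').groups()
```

`|` is ordered: at each position the engine commits to the first alternative that works.
`re.search` scans for the first position where the pattern succeeds.
The match spans [0:4] → 'olws'.
Captured: group 1 = 'olws'.

('olws',)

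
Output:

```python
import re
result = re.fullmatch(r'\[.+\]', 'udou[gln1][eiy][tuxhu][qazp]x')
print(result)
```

`re.fullmatch` requires the pattern to consume the entire string.
Here the pattern can't cover the whole string, so the call returns None.

None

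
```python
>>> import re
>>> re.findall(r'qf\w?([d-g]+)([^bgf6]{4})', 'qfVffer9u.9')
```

With 2 capturing groups, `findall` returns a 2-tuple per match.

[('ffe', 'r9u.')]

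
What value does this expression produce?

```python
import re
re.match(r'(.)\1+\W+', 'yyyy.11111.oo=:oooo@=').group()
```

After group 1 captures some text, `\1` only succeeds where that same text appears again.
`match` is anchored at position 0; if the pattern doesn't fit there, it returns None.
The match spans [0:5] → 'yyyy.'.
Captured: group 1 = 'y'.

'yyyy.'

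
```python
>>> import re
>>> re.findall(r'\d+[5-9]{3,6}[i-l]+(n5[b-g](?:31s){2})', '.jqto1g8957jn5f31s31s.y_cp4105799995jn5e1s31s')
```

Pattern: one or more of a digit, then 3 to 6 of a character in [5-9]; then one or more of a character in [i-l]; then the literal 'n5', then a character in [b-g], then the literal '31s' repeated 2 times (captured).
Because there's exactly one group, `findall` drops the full match and keeps group 1 from the one hit.

['n5f31s31s']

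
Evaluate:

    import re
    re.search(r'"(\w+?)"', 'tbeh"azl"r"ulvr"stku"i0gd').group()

The match spans [4:9] → '"azl"'.

'"azl"'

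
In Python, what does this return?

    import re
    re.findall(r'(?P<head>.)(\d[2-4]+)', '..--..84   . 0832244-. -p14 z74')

This matches any character (captured as 'head'); then a digit, then one or more of a character in [2-4] (captured).
Scanning left to right: at [5:8] match '.84', groups = ('.', '84'); at [13:20] match '0832244', groups = ('0', '832244'); at [24:27] match 'p14', groups = ('p', '14'); at [28:31] match 'z74', groups = ('z', '74').
Multiple groups make `findall` return tuples — one 2-tuple for each match.

[('.', '84'), ('0', '832244'), ('p', '14'), ('z', '74')]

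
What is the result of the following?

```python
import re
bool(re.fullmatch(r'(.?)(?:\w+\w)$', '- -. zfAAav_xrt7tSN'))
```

False

`re.fullmatch` requires the pattern to consume the entire string.
Here there's no way to consume every character, so the call returns None, and `bool(None)` is False.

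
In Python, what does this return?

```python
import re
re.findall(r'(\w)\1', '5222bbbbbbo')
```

['2', 'b', 'b', 'b']

`\1` has to match the exact text group 1 already captured.
With a single group, `findall` returns only what that group captured — 4 items.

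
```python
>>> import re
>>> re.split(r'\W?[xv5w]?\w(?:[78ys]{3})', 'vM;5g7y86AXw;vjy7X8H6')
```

['vM', '6AXw;vjy7X8H6']

The pattern matches optionally a non-word character, then optionally one of [xv5w]; then a word character; then exactly 3 of one of [78ys] (non-capturing group).
Matches to split on: at [2:8] → ';5g7y8'.
Splitting on the pattern gives 2 pieces.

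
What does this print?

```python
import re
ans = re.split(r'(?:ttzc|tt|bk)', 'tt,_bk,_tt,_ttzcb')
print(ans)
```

The regex engine tests alternatives in the order written; an earlier branch that matches wins even if a later one would match more.
Splitting on the pattern gives 5 pieces.

['', ',_', ',_', ',_', 'b']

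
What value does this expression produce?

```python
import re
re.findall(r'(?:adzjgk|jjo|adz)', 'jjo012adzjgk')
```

`|` is ordered: at each position the engine commits to the first alternative that works.
Walking the string: at [0:3] → 'jjo'; at [6:12] → 'adzjgk'.
No capturing groups, so `findall` returns the 2 full match strings.

['jjo', 'adzjgk']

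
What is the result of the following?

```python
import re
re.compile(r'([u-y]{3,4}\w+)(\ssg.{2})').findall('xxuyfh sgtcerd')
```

[('xxuyfh', ' sgtc')]

`findall` packs the 2 group values into a tuple for every match.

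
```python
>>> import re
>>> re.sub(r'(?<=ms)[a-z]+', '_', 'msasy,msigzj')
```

The `(?=…)`/`(?<=…)` assertion just peeks at neighbouring text; it doesn't advance the match position.
`sub` substitutes '_' at each match site.

'ms_,ms_'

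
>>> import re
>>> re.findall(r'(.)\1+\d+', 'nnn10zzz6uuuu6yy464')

['n', 'z', 'u', 'y']

`\1` is not a pattern — it's the concrete string captured by group 1, re-applied verbatim.
Matches: at [0:5] match 'nnn10', group 1 = 'n'; at [5:9] match 'zzz6', group 1 = 'z'; at [9:14] match 'uuuu6', group 1 = 'u'; at [14:19] match 'yy464', group 1 = 'y'.
One capturing group, so `findall` returns just the captured substring from each match — 4 in all.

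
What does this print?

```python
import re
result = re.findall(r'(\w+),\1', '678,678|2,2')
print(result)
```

['678', '2']

`\1` is not a pattern — it's the concrete string captured by group 1, re-applied verbatim.
One capturing group, so `findall` returns just the captured substring from each match — 2 in all.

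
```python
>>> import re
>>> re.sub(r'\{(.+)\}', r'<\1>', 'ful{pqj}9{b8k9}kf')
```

'ful<pqj}9{b8k9>kf'

Matches: at [3:15] → '{pqj}9{b8k9}'.
`\1` in the replacement pulls in group 1's text for each match.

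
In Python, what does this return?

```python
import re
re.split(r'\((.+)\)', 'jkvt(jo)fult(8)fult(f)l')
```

Matches to split on: at [4:22] → '(jo)fult(8)fult(f)'.
The group in the pattern means `split` returns the separators' captures alongside the pieces.

['jkvt', 'jo)fult(8)fult(f', 'l']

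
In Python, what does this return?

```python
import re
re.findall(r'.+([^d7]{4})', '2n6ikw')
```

['6ikw']

This matches one or more of any character; then exactly 4 of any character except [d7] (captured).
Walking the string: at [0:6] match '2n6ikw', group 1 = '6ikw'.
With a single group, `findall` returns only what that group captured — 1 item.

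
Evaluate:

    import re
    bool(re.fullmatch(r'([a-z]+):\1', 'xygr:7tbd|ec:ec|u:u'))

`re.fullmatch` is like wrapping the pattern in `^…$` (in single-line mode).
Here the pattern can't cover the whole string, so the call returns None, and `bool(None)` is False.

False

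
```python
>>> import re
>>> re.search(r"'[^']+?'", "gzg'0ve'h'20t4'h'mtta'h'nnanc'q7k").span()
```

(3, 8)

The match spans [3:8] → "'0ve'".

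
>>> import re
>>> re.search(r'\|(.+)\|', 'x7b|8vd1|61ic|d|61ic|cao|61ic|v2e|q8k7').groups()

('8vd1|61ic|d|61ic|cao|61ic|v2e',)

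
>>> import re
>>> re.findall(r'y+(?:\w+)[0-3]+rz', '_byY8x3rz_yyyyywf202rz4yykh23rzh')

['yY8x3rz_yyyyywf202rz4yykh23rz']

`findall` yields the raw match text (1 of them) because the pattern has no groups.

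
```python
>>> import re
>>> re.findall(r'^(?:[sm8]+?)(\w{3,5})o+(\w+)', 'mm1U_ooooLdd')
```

With the lazy modifier that quantifier settles for the fewest repetitions that let the rest of the pattern succeed (the atoms after it are unaffected and can still be greedy).
With 2 capturing groups, `findall` returns a 2-tuple per match.

[('m1U_o', 'Ldd')]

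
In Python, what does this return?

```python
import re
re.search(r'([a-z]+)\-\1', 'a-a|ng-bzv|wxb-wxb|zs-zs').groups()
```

('a',)

`\1` is not a pattern — it's the concrete string captured by group 1, re-applied verbatim.
`re.search` scans for the first position where the pattern succeeds.
The match spans [0:3] → 'a-a'.
Captured: group 1 = 'a'.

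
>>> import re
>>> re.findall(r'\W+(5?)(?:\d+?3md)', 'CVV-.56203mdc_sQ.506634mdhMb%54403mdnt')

['5', '5']

Pattern: one or more of a non-word character; then optionally a literal '5' (captured); then one or more of a digit (lazy), then the literal '3md' (non-capturing group).
`findall` collects group 1 from each match (2 total).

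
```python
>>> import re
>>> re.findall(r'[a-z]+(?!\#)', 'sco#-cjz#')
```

Because the assertion is negative and zero-width, positions next to the forbidden text are skipped.
Matches: at [0:2] → 'sc'; at [5:7] → 'cj'.
With no groups in the pattern, `findall` gives back each whole match — 2 here.

['sc', 'cj']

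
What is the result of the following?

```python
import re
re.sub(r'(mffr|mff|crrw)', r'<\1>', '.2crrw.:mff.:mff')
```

Matches: at [2:6] → 'crrw'; at [8:11] → 'mff'; at [13:16] → 'mff'.
Each match is replaced using the text its own group 1 captured.

'.2<crrw>.:<mff>.:<mff>'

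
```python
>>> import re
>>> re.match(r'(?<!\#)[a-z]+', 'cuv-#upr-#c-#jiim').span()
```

(0, 3)

Because the assertion is negative and zero-width, positions next to the forbidden text are skipped.
`match` is anchored at position 0; if the pattern doesn't fit there, it returns None.
The match spans [0:3] → 'cuv'.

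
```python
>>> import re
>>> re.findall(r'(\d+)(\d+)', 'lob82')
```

[('8', '2')]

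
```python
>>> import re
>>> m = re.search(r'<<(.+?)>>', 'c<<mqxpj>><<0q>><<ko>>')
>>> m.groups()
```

The match spans [1:10] → '<<mqxpj>>'.
Captured: group 1 = 'mqxpj'.

('mqxpj',)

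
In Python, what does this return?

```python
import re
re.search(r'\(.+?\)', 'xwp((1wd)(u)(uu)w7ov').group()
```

'((1wd)'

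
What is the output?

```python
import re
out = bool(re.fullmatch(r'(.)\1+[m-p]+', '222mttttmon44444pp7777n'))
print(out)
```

False

`\1` has to match the exact text group 1 already captured.
`re.fullmatch` is like wrapping the pattern in `^…$` (in single-line mode).
Here the string isn't matched end-to-end, so the call returns None, and `bool(None)` is False.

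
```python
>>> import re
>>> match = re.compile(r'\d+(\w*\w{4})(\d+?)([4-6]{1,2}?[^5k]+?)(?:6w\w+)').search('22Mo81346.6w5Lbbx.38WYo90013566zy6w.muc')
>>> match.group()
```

'22Mo81346.6w5Lbbx'

The pattern matches one or more of a digit; then zero or more of a word character, then exactly 4 of a word character (captured); then one or more of a digit (lazy) (captured); then 1 to 2 of a character in [4-6] (lazy), then one or more of any character except [5k] (lazy) (captured); then the literal '6w', then one or more of a word character (non-capturing group).
`search` walks the string left to right and returns the first match it finds.
The match spans [0:17] → '22Mo81346.6w5Lbbx'.
Captured: group 1 = 'Mo813', group 2 = '4', group 3 = '6.'.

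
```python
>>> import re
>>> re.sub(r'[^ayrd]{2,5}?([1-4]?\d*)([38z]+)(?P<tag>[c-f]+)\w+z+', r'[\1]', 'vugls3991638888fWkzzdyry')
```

'[399163888]dyry'

Each match is replaced using the text its own group 1 captured.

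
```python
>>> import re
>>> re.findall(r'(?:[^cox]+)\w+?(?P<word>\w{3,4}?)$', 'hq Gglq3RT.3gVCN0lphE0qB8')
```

['qB8']

The pattern matches one or more of any character except [cox] (non-capturing group); then one or more of a word character (lazy); then 3 to 4 of a word character (lazy) (captured as 'word'); then anchored at the end.
With a single group, `findall` returns only what that group captured — 1 item.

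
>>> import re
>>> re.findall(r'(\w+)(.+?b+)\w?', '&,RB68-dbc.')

The pattern matches one or more of a word character (captured); then one or more of any character (lazy), then one or more of the literal 'b' (captured); then optionally a word character.
`findall` packs the 2 group values into a tuple for every match.

[('RB68', '-db')]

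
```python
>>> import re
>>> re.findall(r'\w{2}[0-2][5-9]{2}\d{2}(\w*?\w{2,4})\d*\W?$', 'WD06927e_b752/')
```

Pattern: exactly 2 of a word character; then a character in [0-2]; then exactly 2 of a character in [5-9], then exactly 2 of a digit; then zero or more of a word character (lazy), then 2 to 4 of a word character (captured); then zero or more of a digit, then optionally a non-word character; then anchored at the end.
A `+?`/`*?`/`{m,n}?` starts at its minimum and grows only as far as needed for what follows to match.
Matches: at [0:14] match 'WD06927e_b752/', group 1 = 'e_b7'.
Because there's exactly one group, `findall` drops the full match and keeps group 1 from the one hit.

['e_b7']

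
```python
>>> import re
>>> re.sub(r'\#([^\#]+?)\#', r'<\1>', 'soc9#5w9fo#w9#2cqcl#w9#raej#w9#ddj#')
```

The replacement refers to a captured group, so each match is rewritten using its own captured text.

'soc9<5w9fo>w9<2cqcl>w9<raej>w9<ddj>'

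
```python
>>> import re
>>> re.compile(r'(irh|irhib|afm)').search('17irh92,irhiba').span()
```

`re.search` tries every starting position until one works.
The match spans [2:5] → 'irh'.
Captured: group 1 = 'irh'.

(2, 5)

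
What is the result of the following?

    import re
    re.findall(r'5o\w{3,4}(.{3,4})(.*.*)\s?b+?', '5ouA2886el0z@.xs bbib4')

[('86el', '0z@.xs bbi')]

With 2 capturing groups, `findall` returns a 2-tuple per match.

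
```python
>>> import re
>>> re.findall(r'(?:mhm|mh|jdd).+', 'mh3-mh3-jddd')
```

['mh3-mh3-jddd']

Scanning left to right: at [0:12] → 'mh3-mh3-jddd'.
`findall` yields the raw match text (1 of them) because the pattern has no groups.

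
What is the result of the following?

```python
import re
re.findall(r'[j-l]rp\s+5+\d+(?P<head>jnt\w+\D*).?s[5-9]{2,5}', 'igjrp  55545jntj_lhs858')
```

['jntj_lh']

This matches a character in [j-l], then the literal 'rp'; then one or more of whitespace, then one or more of a literal '5', then one or more of a digit; then the literal 'jnt', then one or more of a word character, then zero or more of a non-digit (captured as 'head'); then optionally any character, then the literal 's', then 2 to 5 of a character in [5-9].
Matches: at [2:23] match 'jrp  55545jntj_lhs858', group 1 = 'jntj_lh'.
`findall` collects group 1 from the one match (1 total).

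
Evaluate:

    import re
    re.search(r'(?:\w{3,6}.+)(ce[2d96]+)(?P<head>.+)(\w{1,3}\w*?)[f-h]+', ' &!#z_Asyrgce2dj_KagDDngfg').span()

This matches 3 to 6 of a word character, then one or more of any character (non-capturing group); then the literal 'ce', then one or more of one of [2d96] (captured); then one or more of any character (captured as 'head'); then 1 to 3 of a word character, then zero or more of a word character (lazy) (captured); then one or more of a character in [f-h].
`re.search` tries every starting position until one works.
The match spans [4:26] → 'z_Asyrgce2dj_KagDDngfg'.
Captured: group 1 = 'ce2d', group 2 = 'j_KagDDng', group 3 = 'f'.

(4, 26)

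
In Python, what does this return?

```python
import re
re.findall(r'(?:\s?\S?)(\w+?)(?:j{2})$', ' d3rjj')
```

This matches optionally whitespace, then optionally a non-whitespace character (non-capturing group); then one or more of a word character (lazy) (captured); then exactly 2 of a literal 'j' (non-capturing group); then anchored at the end.
With a single group, `findall` returns only what that group captured — 1 item.

['3r']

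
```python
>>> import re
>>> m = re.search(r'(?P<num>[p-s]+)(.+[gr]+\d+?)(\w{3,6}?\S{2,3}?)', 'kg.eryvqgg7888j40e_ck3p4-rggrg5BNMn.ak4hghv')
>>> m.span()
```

(4, 36)

The pattern matches one or more of a character in [p-s] (captured as 'num'); then one or more of any character, then one or more of one of [gr], then one or more of a digit (lazy) (captured); then 3 to 6 of a word character (lazy), then 2 to 3 of a non-whitespace character (lazy) (captured).
A non-greedy quantifier consumes as few characters as it can — just enough that the remainder of the pattern still matches from where it stops; whatever follows it matches normally.
`search` walks the string left to right and returns the first match it finds.
The match spans [4:36] → 'ryvqgg7888j40e_ck3p4-rggrg5BNMn.'.
Captured: group 1 = 'r', group 2 = 'yvqgg7888j40e_ck3p4-rggrg5', group 3 = 'BNMn.'.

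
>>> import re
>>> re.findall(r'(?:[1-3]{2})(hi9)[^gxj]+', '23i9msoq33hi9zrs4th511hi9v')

Pattern: exactly 2 of a character in [1-3] (non-capturing group); then a literal 'h', then the literal 'i9' (captured); then one or more of any character except [gxj].
Scanning left to right: at [8:26] match '33hi9zrs4th511hi9v', group 1 = 'hi9'.
One capturing group, so `findall` returns just the captured substring from the one match — 1 in all.

['hi9']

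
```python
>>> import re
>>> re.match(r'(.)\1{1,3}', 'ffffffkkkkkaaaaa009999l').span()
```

(0, 4)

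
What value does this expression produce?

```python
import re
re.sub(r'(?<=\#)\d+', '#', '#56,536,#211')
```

'##,536,##'

The lookaround is zero-width — it requires the adjacent text to match without consuming it, so the asserted text isn't part of the match.
Matches: at [1:3] → '56'; at [9:12] → '211'.
Every occurrence is swapped for '#'.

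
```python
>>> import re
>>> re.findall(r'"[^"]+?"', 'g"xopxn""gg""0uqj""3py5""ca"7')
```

['"xopxn"', '"gg"', '"0uqj"', '"3py5"', '"ca"']

Scanning left to right: at [1:8] → '"xopxn"'; at [8:12] → '"gg"'; at [12:18] → '"0uqj"'; at [18:24] → '"3py5"'; at [24:28] → '"ca"'.
With no groups in the pattern, `findall` gives back each whole match — 5 here.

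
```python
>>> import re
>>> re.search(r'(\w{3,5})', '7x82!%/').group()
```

'7x82'

Pattern: 3 to 5 of a word character (captured).
`re.search` tries every starting position until one works.
The match spans [0:4] → '7x82'.
Captured: group 1 = '7x82'.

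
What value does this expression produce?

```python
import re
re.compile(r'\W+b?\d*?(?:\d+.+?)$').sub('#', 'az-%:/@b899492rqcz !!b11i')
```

'az#'

Each match is replaced by '#'.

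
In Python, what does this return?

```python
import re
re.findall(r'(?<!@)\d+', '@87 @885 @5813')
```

['7', '85', '813']

The negative lookaround is zero-width — it rules out positions where the adjacent text would match, without consuming anything.
Walking the string: at [2:3] → '7'; at [6:8] → '85'; at [11:14] → '813'.
`findall` yields the raw match text (3 of them) because the pattern has no groups.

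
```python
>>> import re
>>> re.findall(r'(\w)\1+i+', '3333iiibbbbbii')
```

['3', 'b']

`\1` has to match the exact text group 1 already captured.
Scanning left to right: at [0:7] match '3333iii', group 1 = '3'; at [7:14] match 'bbbbbii', group 1 = 'b'.
One capturing group, so `findall` returns just the captured substring from each match — 2 in all.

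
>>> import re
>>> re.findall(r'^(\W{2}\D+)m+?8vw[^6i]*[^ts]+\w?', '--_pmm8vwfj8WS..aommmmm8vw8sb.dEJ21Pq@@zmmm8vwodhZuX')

Because there's exactly one group, `findall` drops the full match and keeps group 1 from the one hit.

['--_pm']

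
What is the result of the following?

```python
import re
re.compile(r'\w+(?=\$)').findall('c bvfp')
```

[]

Because the assertion is zero-width, the text it checks is not consumed and won't appear in the result.
No capturing groups, so `findall` returns the 0 full match strings.
Nothing in the string satisfies the pattern, so the list is empty.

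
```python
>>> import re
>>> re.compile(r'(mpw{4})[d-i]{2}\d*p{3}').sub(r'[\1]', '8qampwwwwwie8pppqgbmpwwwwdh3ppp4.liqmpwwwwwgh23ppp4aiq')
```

'8qampwwwwwie8pppqgb[mpwwww]4.liqmpwwwwwgh23ppp4aiq'

The pattern matches the literal 'mp', then exactly 4 of a literal 'w' (captured); then exactly 2 of a character in [d-i], then zero or more of a digit, then exactly 3 of a literal 'p'.
Matches: at [19:31] → 'mpwwwwdh3ppp'.
`\1` in the replacement pulls in group 1's text for each match.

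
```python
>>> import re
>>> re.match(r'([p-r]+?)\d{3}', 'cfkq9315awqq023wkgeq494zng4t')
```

With `match`, the pattern is implicitly anchored at the beginning.
Here the string doesn't start with a match, so the call returns None.

None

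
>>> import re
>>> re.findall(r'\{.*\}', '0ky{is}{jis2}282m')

['{is}{jis2}']

Scanning left to right: at [3:13] → '{is}{jis2}'.
`findall` yields the raw match text (1 of them) because the pattern has no groups.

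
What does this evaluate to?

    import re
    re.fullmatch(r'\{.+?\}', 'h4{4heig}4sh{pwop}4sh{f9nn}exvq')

None

`re.fullmatch` requires the pattern to consume the entire string.
Here the pattern can't cover the whole string, so the call returns None.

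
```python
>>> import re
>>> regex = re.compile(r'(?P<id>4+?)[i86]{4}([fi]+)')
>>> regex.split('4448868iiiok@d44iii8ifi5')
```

['', '444', 'iii', 'ok@d', '44', 'ifi', '5']

The pattern matches one or more of a literal '4' (lazy) (captured as 'id'); then exactly 4 of one of [i86]; then one or more of one of [fi] (captured).
Matches to split on: at [0:10] → '4448868iii'; at [14:23] → '44iii8ifi'.
`re.split` interleaves the captured-group text with the surrounding fragments.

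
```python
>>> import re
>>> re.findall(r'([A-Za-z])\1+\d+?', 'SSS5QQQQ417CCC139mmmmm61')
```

['S', 'Q', 'C', 'm']

`\1` is not a pattern — it's the concrete string captured by group 1, re-applied verbatim.
With a single group, `findall` returns only what that group captured — 4 items.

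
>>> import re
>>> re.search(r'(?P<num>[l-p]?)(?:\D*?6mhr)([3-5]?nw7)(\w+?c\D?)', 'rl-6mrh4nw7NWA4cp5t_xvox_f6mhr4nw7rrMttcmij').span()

This matches optionally a character in [l-p] (captured as 'num'); then zero or more of a non-digit (lazy), then the literal '6m', then the literal 'hr' (non-capturing group); then optionally a character in [3-5], then the literal 'nw7' (captured); then one or more of a word character (lazy), then the literal 'c', then optionally a non-digit (captured).
`search` walks the string left to right and returns the first match it finds.
The match spans [18:41] → 't_xvox_f6mhr4nw7rrMttcm'.
Captured: group 1 = '', group 2 = '4nw7', group 3 = 'rrMttcm'.

(18, 41)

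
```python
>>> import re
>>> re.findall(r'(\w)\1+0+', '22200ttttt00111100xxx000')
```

`\1` has to match the exact text group 1 already captured.
Matches: at [0:5] match '22200', group 1 = '2'; at [5:12] match 'ttttt00', group 1 = 't'; at [12:18] match '111100', group 1 = '1'; at [18:24] match 'xxx000', group 1 = 'x'.
With a single group, `findall` returns only what that group captured — 4 items.

['2', 't', '1', 'x']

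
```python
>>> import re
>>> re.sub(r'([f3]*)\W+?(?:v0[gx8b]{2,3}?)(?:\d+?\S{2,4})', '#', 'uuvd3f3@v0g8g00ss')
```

This matches zero or more of one of [f3] (captured); then one or more of a non-word character (lazy); then the literal 'v0', then 2 to 3 of one of [gx8b] (lazy) (non-capturing group); then one or more of a digit (lazy), then 2 to 4 of a non-whitespace character (non-capturing group).
Each match is replaced by '#'.

'uuvd#'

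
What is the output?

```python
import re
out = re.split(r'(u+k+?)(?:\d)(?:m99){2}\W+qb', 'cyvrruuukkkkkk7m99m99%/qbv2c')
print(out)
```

['cyvrr', 'uuukkkkkk', 'v2c']

This matches one or more of the literal 'u', then one or more of the literal 'k' (lazy) (captured); then a digit (non-capturing group); then the literal 'm99' repeated 2 times, then one or more of a non-word character, then the literal 'qb'.
Matches to split on: at [5:25] → 'uuukkkkkk7m99m99%/qb'.
`re.split` interleaves the captured-group text with the surrounding fragments.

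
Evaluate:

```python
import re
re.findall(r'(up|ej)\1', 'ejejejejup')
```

['ej', 'ej']

`\1` is not a pattern — it's the concrete string captured by group 1, re-applied verbatim.
Matches: at [0:4] match 'ejej', group 1 = 'ej'; at [4:8] match 'ejej', group 1 = 'ej'.
`findall` collects group 1 from each match (2 total).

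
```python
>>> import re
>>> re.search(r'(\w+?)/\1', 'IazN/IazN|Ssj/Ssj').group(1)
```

The match spans [0:9] → 'IazN/IazN'.
Captured: group 1 = 'IazN'.

'IazN'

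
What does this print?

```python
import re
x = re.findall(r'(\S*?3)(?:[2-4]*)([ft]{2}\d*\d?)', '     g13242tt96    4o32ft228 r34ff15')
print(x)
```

[('g13', 'tt96'), ('4o3', 'ft228'), ('r3', 'ff15')]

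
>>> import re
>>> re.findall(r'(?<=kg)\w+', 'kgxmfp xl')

['xmfp']

Lookahead/lookbehind check context without consuming it, so the matched span excludes the asserted characters.
Scanning left to right: at [2:6] → 'xmfp'.
Since nothing is captured, `findall` lists the 1 matched substring directly.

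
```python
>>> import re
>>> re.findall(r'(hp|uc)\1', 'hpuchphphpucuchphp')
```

After group 1 captures some text, `\1` only succeeds where that same text appears again.
Matches: at [4:8] match 'hphp', group 1 = 'hp'; at [10:14] match 'ucuc', group 1 = 'uc'; at [14:18] match 'hphp', group 1 = 'hp'.
With a single group, `findall` returns only what that group captured — 3 items.

['hp', 'uc', 'hp']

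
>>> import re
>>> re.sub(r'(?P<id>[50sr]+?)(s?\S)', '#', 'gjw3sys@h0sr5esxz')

'gjw3##h###z'

The `?` after the quantifier makes it lazy — it takes as little as possible before letting the rest of the pattern try.
Each match is replaced by '#'.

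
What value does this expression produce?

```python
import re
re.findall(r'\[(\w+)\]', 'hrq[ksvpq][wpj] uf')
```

Scanning left to right: at [3:10] match '[ksvpq]', group 1 = 'ksvpq'; at [10:15] match '[wpj]', group 1 = 'wpj'.
With a single group, `findall` returns only what that group captured — 2 items.

['ksvpq', 'wpj']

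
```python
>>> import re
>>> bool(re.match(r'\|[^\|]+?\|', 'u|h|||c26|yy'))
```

`re.match` only tries the pattern at the start of the string.
Here position 0 doesn't satisfy it, so the call returns None, and `bool(None)` is False.

False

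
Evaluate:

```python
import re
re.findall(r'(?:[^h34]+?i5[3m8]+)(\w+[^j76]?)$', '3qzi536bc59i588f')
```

['6bc59i588f']

This matches one or more of any character except [h34] (lazy), then the literal 'i5', then one or more of one of [3m8] (non-capturing group); then one or more of a word character, then optionally any character except [j76] (captured); then anchored at the end.
Matches: at [1:16] match 'qzi536bc59i588f', group 1 = '6bc59i588f'.
With a single group, `findall` returns only what that group captured — 1 item.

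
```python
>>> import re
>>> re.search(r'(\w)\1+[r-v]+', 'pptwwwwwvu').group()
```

'ppt'

`\1` is not a pattern — it's the concrete string captured by group 1, re-applied verbatim.
`re.search` tries every starting position until one works.
The match spans [0:3] → 'ppt'.
Captured: group 1 = 'p'.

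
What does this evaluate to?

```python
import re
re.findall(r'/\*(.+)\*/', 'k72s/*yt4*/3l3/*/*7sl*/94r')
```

Scanning left to right: at [4:23] match '/*yt4*/3l3/*/*7sl*/', group 1 = 'yt4*/3l3/*/*7sl'.
With a single group, `findall` returns only what that group captured — 1 item.

['yt4*/3l3/*/*7sl']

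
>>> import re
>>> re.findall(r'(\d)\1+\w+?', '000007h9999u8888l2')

['0', '9', '8']

`\1` is not a pattern — it's the concrete string captured by group 1, re-applied verbatim.
Walking the string: at [0:6] match '000007', group 1 = '0'; at [7:12] match '9999u', group 1 = '9'; at [12:17] match '8888l', group 1 = '8'.
`findall` collects group 1 from each match (3 total).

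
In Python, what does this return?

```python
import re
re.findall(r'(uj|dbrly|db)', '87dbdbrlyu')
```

The regex engine tests alternatives in the order written; an earlier branch that matches wins even if a later one would match more.
Because there's exactly one group, `findall` drops the full match and keeps group 1 from each hit.

['db', 'dbrly']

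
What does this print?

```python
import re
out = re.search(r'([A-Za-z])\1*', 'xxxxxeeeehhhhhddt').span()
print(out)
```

The backreference `\1` re-matches whatever the first group consumed, character for character.
Unlike `match`, `search` isn't anchored — it looks for the pattern anywhere in the string.
The match spans [0:5] → 'xxxxx'.
Captured: group 1 = 'x'.

(0, 5)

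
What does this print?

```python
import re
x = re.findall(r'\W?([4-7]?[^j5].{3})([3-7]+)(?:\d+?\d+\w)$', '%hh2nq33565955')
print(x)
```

[('h2nq', '33565')]

The pattern matches optionally a non-word character; then optionally a character in [4-7], then any character except [j5], then exactly 3 of any character (captured); then one or more of a character in [3-7] (captured); then one or more of a digit (lazy), then one or more of a digit, then a word character (non-capturing group); then anchored at the end.
Matches: at [2:14] match 'h2nq33565955', groups = ('h2nq', '33565').
Multiple groups make `findall` return tuples — one 2-tuple for the one match.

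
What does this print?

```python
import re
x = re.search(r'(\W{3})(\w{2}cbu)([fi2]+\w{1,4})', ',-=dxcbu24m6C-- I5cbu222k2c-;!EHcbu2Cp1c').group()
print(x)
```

,-=dxcbu24m6C

The pattern matches exactly 3 of a non-word character (captured); then exactly 2 of a word character, then the literal 'cbu' (captured); then one or more of one of [fi2], then 1 to 4 of a word character (captured).
`re.search` tries every starting position until one works.
The match spans [0:13] → ',-=dxcbu24m6C'.
Captured: group 1 = ',-=', group 2 = 'dxcbu', group 3 = '24m6C'.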